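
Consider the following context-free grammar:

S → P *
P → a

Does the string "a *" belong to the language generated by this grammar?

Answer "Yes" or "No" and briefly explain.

Yes - a valid derivation exists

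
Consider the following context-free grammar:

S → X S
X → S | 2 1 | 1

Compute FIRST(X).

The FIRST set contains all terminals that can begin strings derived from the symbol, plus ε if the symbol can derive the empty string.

We compute FIRST(X) using the standard algorithm.
FIRST(S) = {1, 2}
FIRST(X) = {1, 2}
Therefore, FIRST(X) = {1, 2}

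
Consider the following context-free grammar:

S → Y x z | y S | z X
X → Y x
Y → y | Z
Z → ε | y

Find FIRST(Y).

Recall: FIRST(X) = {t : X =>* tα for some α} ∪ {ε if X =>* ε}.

We compute FIRST(Y) using the standard algorithm.
FIRST(S) = {x, y, z}
FIRST(X) = {x, y}
FIRST(Y) = {y, ε}
FIRST(Z) = {y, ε}
Therefore, FIRST(Y) = {y, ε}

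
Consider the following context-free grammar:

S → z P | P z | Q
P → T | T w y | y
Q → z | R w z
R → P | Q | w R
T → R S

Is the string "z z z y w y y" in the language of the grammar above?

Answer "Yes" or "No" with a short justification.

No - no valid derivation exists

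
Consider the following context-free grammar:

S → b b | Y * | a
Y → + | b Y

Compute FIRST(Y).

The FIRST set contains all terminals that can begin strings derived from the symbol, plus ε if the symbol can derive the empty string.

We compute FIRST(Y) using the standard algorithm.
FIRST(S) = {+, a, b}
FIRST(Y) = {+, b}
Therefore, FIRST(Y) = {+, b}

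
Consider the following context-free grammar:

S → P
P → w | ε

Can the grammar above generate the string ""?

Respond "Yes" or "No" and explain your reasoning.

Yes - a valid derivation exists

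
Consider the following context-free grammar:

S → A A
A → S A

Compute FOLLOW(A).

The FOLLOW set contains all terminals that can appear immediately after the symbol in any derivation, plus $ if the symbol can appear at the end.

We compute FOLLOW(A) using the standard algorithm.
FOLLOW(S) starts with {$}.
FIRST(A) = {}
FIRST(S) = {}
FOLLOW(A) = {$}
FOLLOW(S) = {$}
Therefore, FOLLOW(A) = {$}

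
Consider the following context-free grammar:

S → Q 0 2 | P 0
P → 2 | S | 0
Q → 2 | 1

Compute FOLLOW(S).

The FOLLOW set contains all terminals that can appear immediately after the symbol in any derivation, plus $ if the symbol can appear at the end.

We compute FOLLOW(S) using the standard algorithm.
FOLLOW(S) starts with {$}.
FIRST(P) = {0, 1, 2}
FIRST(Q) = {1, 2}
FIRST(S) = {0, 1, 2}
FOLLOW(P) = {0}
FOLLOW(Q) = {0}
FOLLOW(S) = {$, 0}
Therefore, FOLLOW(S) = {$, 0}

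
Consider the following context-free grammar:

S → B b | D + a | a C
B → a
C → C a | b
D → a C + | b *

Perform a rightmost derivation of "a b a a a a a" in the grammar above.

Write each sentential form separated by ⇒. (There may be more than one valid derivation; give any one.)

S ⇒ a C ⇒ a C a ⇒ a C a a ⇒ a C a a a ⇒ a C a a a a ⇒ a C a a a a a ⇒ a b a a a a a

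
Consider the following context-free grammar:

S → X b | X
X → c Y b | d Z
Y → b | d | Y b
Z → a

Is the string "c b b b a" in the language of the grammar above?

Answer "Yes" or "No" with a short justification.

No - no valid derivation exists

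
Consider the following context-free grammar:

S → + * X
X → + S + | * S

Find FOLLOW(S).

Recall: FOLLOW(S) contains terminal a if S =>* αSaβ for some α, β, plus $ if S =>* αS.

We compute FOLLOW(S) using the standard algorithm.
FOLLOW(S) starts with {$}.
FIRST(S) = {+}
FIRST(X) = {*, +}
FOLLOW(S) = {$, +}
FOLLOW(X) = {$, +}
Therefore, FOLLOW(S) = {$, +}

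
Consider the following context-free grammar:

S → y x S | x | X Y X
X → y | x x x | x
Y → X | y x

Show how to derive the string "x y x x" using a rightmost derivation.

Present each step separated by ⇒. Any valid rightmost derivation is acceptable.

S ⇒ X Y X ⇒ X Y x ⇒ X y x x ⇒ x y x x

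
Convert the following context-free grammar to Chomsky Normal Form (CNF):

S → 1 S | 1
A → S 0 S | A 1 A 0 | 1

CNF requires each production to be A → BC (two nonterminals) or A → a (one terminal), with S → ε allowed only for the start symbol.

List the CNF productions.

T1 → 1; S → 1; T0 → 0; A → 1; S → T1 S; A → S X0; X0 → T0 S; A → A X1; X1 → T1 X2; X2 → A T0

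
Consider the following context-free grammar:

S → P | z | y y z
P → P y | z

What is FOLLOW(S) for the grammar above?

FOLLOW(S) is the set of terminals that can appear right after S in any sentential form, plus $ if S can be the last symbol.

We compute FOLLOW(S) using the standard algorithm.
FOLLOW(S) starts with {$}.
FIRST(P) = {z}
FIRST(S) = {y, z}
FOLLOW(P) = {$, y}
FOLLOW(S) = {$}
Therefore, FOLLOW(S) = {$}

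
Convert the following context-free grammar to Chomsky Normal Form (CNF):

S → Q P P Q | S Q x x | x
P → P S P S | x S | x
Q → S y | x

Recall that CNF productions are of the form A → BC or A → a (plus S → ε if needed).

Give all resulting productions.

TX → x; S → x; P → x; TY → y; Q → x; S → Q X0; X0 → P X1; X1 → P Q; S → S X2; X2 → Q X3; X3 → TX TX; P → P X4; X4 → S X5; X5 → P S; P → TX S; Q → S TY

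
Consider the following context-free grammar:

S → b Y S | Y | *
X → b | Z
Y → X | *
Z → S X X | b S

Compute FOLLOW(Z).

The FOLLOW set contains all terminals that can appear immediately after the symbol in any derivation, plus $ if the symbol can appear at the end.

We compute FOLLOW(Z) using the standard algorithm.
FOLLOW(S) starts with {$}.
FIRST(S) = {*, b}
FIRST(X) = {*, b}
FIRST(Y) = {*, b}
FIRST(Z) = {*, b}
FOLLOW(S) = {$, *, b}
FOLLOW(X) = {$, *, b}
FOLLOW(Y) = {$, *, b}
FOLLOW(Z) = {$, *, b}
Therefore, FOLLOW(Z) = {$, *, b}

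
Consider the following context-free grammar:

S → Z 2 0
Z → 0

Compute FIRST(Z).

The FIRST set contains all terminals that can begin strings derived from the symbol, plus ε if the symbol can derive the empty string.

We compute FIRST(Z) using the standard algorithm.
FIRST(S) = {0}
FIRST(Z) = {0}
Therefore, FIRST(Z) = {0}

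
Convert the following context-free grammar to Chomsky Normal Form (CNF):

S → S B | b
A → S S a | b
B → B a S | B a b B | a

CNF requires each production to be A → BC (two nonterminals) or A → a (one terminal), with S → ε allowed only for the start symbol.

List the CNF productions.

S → b; TA → a; A → b; TB → b; B → a; S → S B; A → S X0; X0 → S TA; B → B X1; X1 → TA S; B → B X2; X2 → TA X3; X3 → TB B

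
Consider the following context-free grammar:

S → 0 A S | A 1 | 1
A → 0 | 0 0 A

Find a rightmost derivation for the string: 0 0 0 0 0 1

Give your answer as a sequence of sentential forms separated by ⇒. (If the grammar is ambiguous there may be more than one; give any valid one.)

S ⇒ A 1 ⇒ 0 0 A 1 ⇒ 0 0 0 0 A 1 ⇒ 0 0 0 0 0 1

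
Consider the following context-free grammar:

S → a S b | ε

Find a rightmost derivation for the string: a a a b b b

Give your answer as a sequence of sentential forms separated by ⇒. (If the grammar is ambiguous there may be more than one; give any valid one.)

S ⇒ a S b ⇒ a a S b b ⇒ a a a S b b b ⇒ a a a b b b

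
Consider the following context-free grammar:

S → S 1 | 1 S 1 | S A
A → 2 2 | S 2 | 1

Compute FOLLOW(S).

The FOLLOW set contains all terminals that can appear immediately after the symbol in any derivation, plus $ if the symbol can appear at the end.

We compute FOLLOW(S) using the standard algorithm.
FOLLOW(S) starts with {$}.
FIRST(A) = {1, 2}
FIRST(S) = {1}
FOLLOW(A) = {$, 1, 2}
FOLLOW(S) = {$, 1, 2}
Therefore, FOLLOW(S) = {$, 1, 2}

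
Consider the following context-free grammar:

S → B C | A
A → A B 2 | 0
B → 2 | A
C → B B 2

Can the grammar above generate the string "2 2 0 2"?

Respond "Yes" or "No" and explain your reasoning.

Yes - a valid derivation exists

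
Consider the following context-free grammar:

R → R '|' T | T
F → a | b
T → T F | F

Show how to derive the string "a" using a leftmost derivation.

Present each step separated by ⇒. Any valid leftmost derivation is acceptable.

R ⇒ T ⇒ F ⇒ a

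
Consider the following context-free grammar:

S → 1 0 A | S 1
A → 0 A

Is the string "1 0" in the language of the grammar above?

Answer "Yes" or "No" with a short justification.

No - no valid derivation exists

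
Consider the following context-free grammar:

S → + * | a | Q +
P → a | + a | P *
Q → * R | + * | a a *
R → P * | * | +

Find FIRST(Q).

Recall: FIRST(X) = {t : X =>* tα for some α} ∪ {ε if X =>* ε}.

We compute FIRST(Q) using the standard algorithm.
FIRST(P) = {+, a}
FIRST(Q) = {*, +, a}
FIRST(R) = {*, +, a}
FIRST(S) = {*, +, a}
Therefore, FIRST(Q) = {*, +, a}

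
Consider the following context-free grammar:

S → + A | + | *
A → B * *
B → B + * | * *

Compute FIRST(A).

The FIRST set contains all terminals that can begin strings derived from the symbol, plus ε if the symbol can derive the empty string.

We compute FIRST(A) using the standard algorithm.
FIRST(A) = {*}
FIRST(B) = {*}
FIRST(S) = {*, +}
Therefore, FIRST(A) = {*}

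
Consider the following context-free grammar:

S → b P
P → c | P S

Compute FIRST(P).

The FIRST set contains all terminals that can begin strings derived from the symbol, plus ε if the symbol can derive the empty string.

We compute FIRST(P) using the standard algorithm.
FIRST(P) = {c}
FIRST(S) = {b}
Therefore, FIRST(P) = {c}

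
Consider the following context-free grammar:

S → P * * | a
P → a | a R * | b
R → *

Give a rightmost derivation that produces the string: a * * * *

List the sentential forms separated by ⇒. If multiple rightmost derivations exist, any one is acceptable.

S ⇒ P * * ⇒ a R * * * ⇒ a * * * *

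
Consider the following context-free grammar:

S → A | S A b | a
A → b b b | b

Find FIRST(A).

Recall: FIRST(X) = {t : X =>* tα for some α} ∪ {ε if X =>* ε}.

We compute FIRST(A) using the standard algorithm.
FIRST(A) = {b}
FIRST(S) = {a, b}
Therefore, FIRST(A) = {b}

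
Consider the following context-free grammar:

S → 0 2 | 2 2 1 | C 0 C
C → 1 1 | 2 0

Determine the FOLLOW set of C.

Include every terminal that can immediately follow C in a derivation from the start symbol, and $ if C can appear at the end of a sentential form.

We compute FOLLOW(C) using the standard algorithm.
FOLLOW(S) starts with {$}.
FIRST(C) = {1, 2}
FIRST(S) = {0, 1, 2}
FOLLOW(C) = {$, 0}
FOLLOW(S) = {$}
Therefore, FOLLOW(C) = {$, 0}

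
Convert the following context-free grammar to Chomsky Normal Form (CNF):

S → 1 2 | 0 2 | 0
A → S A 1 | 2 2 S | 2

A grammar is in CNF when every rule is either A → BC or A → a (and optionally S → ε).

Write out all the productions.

T1 → 1; T2 → 2; T0 → 0; S → 0; A → 2; S → T1 T2; S → T0 T2; A → S X0; X0 → A T1; A → T2 X1; X1 → T2 S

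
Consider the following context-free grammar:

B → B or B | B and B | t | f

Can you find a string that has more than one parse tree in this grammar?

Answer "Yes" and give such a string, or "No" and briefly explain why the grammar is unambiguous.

Yes - the string 'f and t and t and t' has two distinct parse trees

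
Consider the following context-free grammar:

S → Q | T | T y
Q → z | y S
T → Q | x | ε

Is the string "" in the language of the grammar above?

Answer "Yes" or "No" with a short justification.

Yes - a valid derivation exists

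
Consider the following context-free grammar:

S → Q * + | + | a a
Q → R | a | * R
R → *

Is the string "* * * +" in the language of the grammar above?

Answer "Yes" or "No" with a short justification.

Yes - a valid derivation exists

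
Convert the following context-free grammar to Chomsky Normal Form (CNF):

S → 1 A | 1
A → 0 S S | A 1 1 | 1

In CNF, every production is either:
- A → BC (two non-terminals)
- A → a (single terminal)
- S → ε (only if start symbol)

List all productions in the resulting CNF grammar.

T1 → 1; S → 1; T0 → 0; A → 1; S → T1 A; A → T0 X0; X0 → S S; A → A X1; X1 → T1 T1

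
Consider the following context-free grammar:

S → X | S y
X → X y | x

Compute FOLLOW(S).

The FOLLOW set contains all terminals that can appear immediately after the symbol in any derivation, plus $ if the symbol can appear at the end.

We compute FOLLOW(S) using the standard algorithm.
FOLLOW(S) starts with {$}.
FIRST(S) = {x}
FIRST(X) = {x}
FOLLOW(S) = {$, y}
FOLLOW(X) = {$, y}
Therefore, FOLLOW(S) = {$, y}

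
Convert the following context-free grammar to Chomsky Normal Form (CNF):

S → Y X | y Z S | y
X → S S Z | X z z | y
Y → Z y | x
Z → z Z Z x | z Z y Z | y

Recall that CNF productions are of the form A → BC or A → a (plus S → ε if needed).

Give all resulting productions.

TY → y; S → y; TZ → z; X → y; Y → x; TX → x; Z → y; S → Y X; S → TY X0; X0 → Z S; X → S X1; X1 → S Z; X → X X2; X2 → TZ TZ; Y → Z TY; Z → TZ X3; X3 → Z X4; X4 → Z TX; Z → TZ X5; X5 → Z X6; X6 → TY Z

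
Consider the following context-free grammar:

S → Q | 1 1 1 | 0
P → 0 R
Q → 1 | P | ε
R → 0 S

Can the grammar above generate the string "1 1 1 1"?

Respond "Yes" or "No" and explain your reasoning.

No - no valid derivation exists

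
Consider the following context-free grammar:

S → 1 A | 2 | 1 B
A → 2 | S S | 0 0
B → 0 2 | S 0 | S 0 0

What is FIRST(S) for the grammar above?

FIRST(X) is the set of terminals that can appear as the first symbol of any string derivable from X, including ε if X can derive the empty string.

We compute FIRST(S) using the standard algorithm.
FIRST(A) = {0, 1, 2}
FIRST(B) = {0, 1, 2}
FIRST(S) = {1, 2}
Therefore, FIRST(S) = {1, 2}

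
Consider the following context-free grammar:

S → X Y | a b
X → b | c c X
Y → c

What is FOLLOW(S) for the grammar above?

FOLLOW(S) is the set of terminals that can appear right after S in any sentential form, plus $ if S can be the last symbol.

We compute FOLLOW(S) using the standard algorithm.
FOLLOW(S) starts with {$}.
FIRST(S) = {a, b, c}
FIRST(X) = {b, c}
FIRST(Y) = {c}
FOLLOW(S) = {$}
FOLLOW(X) = {c}
FOLLOW(Y) = {$}
Therefore, FOLLOW(S) = {$}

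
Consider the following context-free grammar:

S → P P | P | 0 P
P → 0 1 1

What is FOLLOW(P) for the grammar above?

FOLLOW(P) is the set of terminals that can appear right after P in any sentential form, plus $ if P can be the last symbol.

We compute FOLLOW(P) using the standard algorithm.
FOLLOW(S) starts with {$}.
FIRST(P) = {0}
FIRST(S) = {0}
FOLLOW(P) = {$, 0}
FOLLOW(S) = {$}
Therefore, FOLLOW(P) = {$, 0}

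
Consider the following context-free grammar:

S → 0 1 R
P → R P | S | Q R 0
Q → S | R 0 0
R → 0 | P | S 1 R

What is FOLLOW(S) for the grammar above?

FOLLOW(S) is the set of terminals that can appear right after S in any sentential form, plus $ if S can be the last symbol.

We compute FOLLOW(S) using the standard algorithm.
FOLLOW(S) starts with {$}.
FIRST(P) = {0}
FIRST(Q) = {0}
FIRST(R) = {0}
FIRST(S) = {0}
FOLLOW(P) = {$, 0, 1}
FOLLOW(Q) = {0}
FOLLOW(R) = {$, 0, 1}
FOLLOW(S) = {$, 0, 1}
Therefore, FOLLOW(S) = {$, 0, 1}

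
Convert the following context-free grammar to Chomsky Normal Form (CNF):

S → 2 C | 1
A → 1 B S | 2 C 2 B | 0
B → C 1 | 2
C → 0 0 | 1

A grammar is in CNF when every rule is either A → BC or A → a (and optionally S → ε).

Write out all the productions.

T2 → 2; S → 1; T1 → 1; A → 0; B → 2; T0 → 0; C → 1; S → T2 C; A → T1 X0; X0 → B S; A → T2 X1; X1 → C X2; X2 → T2 B; B → C T1; C → T0 T0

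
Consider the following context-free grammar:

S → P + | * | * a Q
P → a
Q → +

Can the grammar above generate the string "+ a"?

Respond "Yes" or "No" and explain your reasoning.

No - no valid derivation exists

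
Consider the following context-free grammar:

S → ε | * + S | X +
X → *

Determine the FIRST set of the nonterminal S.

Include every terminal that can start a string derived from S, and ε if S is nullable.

We compute FIRST(S) using the standard algorithm.
FIRST(S) = {*, ε}
FIRST(X) = {*}
Therefore, FIRST(S) = {*, ε}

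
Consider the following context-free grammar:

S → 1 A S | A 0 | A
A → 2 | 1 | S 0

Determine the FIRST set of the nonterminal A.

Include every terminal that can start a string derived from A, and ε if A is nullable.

We compute FIRST(A) using the standard algorithm.
FIRST(A) = {1, 2}
FIRST(S) = {1, 2}
Therefore, FIRST(A) = {1, 2}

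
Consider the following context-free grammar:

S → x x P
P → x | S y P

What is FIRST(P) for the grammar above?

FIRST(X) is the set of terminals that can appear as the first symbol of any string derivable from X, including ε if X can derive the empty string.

We compute FIRST(P) using the standard algorithm.
FIRST(P) = {x}
FIRST(S) = {x}
Therefore, FIRST(P) = {x}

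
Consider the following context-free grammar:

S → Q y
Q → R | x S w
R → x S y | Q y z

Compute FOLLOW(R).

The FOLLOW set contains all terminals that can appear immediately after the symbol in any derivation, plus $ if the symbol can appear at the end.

We compute FOLLOW(R) using the standard algorithm.
FOLLOW(S) starts with {$}.
FIRST(Q) = {x}
FIRST(R) = {x}
FIRST(S) = {x}
FOLLOW(Q) = {y}
FOLLOW(R) = {y}
FOLLOW(S) = {$, w, y}
Therefore, FOLLOW(R) = {y}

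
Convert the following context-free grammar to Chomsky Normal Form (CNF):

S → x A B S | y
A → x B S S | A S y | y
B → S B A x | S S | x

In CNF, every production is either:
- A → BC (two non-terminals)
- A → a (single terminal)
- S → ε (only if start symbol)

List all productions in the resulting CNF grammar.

TX → x; S → y; TY → y; A → y; B → x; S → TX X0; X0 → A X1; X1 → B S; A → TX X2; X2 → B X3; X3 → S S; A → A X4; X4 → S TY; B → S X5; X5 → B X6; X6 → A TX; B → S S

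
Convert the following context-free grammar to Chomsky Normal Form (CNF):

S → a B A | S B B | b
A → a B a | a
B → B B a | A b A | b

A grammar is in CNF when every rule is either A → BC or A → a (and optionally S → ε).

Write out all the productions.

TA → a; S → b; A → a; TB → b; B → b; S → TA X0; X0 → B A; S → S X1; X1 → B B; A → TA X2; X2 → B TA; B → B X3; X3 → B TA; B → A X4; X4 → TB A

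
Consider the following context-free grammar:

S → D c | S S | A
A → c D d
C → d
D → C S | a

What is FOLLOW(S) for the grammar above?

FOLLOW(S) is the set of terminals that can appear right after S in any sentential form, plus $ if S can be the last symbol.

We compute FOLLOW(S) using the standard algorithm.
FOLLOW(S) starts with {$}.
FIRST(A) = {c}
FIRST(C) = {d}
FIRST(D) = {a, d}
FIRST(S) = {a, c, d}
FOLLOW(A) = {$, a, c, d}
FOLLOW(C) = {a, c, d}
FOLLOW(D) = {c, d}
FOLLOW(S) = {$, a, c, d}
Therefore, FOLLOW(S) = {$, a, c, d}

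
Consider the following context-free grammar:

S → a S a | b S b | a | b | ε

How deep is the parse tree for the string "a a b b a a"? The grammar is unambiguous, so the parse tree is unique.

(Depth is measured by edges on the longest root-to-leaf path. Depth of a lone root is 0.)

4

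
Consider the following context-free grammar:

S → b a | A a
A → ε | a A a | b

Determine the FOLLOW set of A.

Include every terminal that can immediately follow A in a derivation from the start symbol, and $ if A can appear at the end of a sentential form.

We compute FOLLOW(A) using the standard algorithm.
FOLLOW(S) starts with {$}.
FIRST(A) = {a, b, ε}
FIRST(S) = {a, b}
FOLLOW(A) = {a}
FOLLOW(S) = {$}
Therefore, FOLLOW(A) = {a}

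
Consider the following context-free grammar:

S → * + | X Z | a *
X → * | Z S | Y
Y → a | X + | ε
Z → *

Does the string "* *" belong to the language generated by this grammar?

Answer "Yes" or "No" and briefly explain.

Yes - a valid derivation exists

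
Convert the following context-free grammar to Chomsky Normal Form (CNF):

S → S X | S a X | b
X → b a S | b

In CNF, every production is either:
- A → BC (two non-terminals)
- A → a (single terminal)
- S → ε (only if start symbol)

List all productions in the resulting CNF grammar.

TA → a; S → b; TB → b; X → b; S → S X; S → S X0; X0 → TA X; X → TB X1; X1 → TA S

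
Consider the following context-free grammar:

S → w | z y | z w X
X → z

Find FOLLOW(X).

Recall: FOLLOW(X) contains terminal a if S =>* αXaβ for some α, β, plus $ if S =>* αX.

We compute FOLLOW(X) using the standard algorithm.
FOLLOW(S) starts with {$}.
FIRST(S) = {w, z}
FIRST(X) = {z}
FOLLOW(S) = {$}
FOLLOW(X) = {$}
Therefore, FOLLOW(X) = {$}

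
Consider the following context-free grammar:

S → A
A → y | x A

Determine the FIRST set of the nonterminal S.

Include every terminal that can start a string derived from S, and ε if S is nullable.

We compute FIRST(S) using the standard algorithm.
FIRST(A) = {x, y}
FIRST(S) = {x, y}
Therefore, FIRST(S) = {x, y}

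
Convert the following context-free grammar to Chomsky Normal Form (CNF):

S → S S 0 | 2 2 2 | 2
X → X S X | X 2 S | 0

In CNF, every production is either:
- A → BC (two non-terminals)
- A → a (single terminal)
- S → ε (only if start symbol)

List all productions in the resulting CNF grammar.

T0 → 0; T2 → 2; S → 2; X → 0; S → S X0; X0 → S T0; S → T2 X1; X1 → T2 T2; X → X X2; X2 → S X; X → X X3; X3 → T2 S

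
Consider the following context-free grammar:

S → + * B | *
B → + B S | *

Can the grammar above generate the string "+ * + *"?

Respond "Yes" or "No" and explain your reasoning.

No - no valid derivation exists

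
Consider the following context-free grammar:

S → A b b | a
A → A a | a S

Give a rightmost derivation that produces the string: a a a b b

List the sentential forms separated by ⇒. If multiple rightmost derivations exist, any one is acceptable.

S ⇒ A b b ⇒ A a b b ⇒ a S a b b ⇒ a a a b b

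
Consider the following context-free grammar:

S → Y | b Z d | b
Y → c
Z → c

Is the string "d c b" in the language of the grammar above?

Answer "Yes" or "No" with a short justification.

No - no valid derivation exists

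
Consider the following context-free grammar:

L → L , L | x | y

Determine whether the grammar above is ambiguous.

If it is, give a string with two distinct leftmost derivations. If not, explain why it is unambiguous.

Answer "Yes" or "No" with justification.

Yes - the string 'x , x , y , y , x , y' has two distinct leftmost derivations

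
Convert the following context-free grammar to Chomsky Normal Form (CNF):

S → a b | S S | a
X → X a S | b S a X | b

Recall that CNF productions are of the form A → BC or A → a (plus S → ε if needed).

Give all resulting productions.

TA → a; TB → b; S → a; X → b; S → TA TB; S → S S; X → X X0; X0 → TA S; X → TB X1; X1 → S X2; X2 → TA X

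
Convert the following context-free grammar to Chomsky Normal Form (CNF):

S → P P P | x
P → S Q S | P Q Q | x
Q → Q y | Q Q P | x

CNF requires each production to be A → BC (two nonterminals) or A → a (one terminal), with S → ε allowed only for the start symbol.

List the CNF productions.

S → x; P → x; TY → y; Q → x; S → P X0; X0 → P P; P → S X1; X1 → Q S; P → P X2; X2 → Q Q; Q → Q TY; Q → Q X3; X3 → Q P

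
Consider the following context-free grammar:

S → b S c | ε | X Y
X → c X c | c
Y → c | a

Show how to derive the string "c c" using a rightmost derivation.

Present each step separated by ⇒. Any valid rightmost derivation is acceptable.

S ⇒ X Y ⇒ X c ⇒ c c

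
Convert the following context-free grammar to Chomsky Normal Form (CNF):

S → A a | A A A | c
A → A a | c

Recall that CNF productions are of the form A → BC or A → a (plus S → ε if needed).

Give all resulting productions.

TA → a; S → c; A → c; S → A TA; S → A X0; X0 → A A; A → A TA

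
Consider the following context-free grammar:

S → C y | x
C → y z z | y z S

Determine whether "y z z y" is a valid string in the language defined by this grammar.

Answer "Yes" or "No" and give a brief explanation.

Yes - a valid derivation exists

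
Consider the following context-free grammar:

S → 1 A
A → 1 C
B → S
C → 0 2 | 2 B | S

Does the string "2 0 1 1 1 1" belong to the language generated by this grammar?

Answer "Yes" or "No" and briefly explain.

No - no valid derivation exists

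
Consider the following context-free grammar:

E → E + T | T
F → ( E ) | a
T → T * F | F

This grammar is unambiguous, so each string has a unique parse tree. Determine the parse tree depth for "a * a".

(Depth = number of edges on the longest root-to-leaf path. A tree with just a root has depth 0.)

4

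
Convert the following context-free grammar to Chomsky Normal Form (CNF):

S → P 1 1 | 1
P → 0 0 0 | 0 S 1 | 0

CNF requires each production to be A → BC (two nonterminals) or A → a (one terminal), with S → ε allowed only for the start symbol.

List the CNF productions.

T1 → 1; S → 1; T0 → 0; P → 0; S → P X0; X0 → T1 T1; P → T0 X1; X1 → T0 T0; P → T0 X2; X2 → S T1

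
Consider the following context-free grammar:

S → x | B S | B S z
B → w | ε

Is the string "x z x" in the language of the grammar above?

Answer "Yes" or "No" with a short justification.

No - no valid derivation exists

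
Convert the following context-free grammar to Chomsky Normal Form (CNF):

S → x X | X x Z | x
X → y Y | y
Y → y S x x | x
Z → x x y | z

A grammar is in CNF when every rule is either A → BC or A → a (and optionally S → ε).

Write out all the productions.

TX → x; S → x; TY → y; X → y; Y → x; Z → z; S → TX X; S → X X0; X0 → TX Z; X → TY Y; Y → TY X1; X1 → S X2; X2 → TX TX; Z → TX X3; X3 → TX TY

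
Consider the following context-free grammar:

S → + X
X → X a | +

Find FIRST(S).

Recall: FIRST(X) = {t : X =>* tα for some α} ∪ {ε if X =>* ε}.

We compute FIRST(S) using the standard algorithm.
FIRST(S) = {+}
FIRST(X) = {+}
Therefore, FIRST(S) = {+}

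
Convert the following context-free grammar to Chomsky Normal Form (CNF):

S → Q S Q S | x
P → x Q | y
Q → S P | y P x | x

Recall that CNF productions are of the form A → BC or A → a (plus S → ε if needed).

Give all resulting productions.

S → x; TX → x; P → y; TY → y; Q → x; S → Q X0; X0 → S X1; X1 → Q S; P → TX Q; Q → S P; Q → TY X2; X2 → P TX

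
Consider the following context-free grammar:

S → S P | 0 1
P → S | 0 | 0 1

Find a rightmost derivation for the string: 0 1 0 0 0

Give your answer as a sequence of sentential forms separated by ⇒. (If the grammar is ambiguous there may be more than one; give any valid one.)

S ⇒ S P ⇒ S 0 ⇒ S P 0 ⇒ S 0 0 ⇒ S P 0 0 ⇒ S 0 0 0 ⇒ 0 1 0 0 0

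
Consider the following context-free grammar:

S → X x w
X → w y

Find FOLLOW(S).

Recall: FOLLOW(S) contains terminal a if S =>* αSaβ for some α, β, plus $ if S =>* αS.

We compute FOLLOW(S) using the standard algorithm.
FOLLOW(S) starts with {$}.
FIRST(S) = {w}
FIRST(X) = {w}
FOLLOW(S) = {$}
FOLLOW(X) = {x}
Therefore, FOLLOW(S) = {$}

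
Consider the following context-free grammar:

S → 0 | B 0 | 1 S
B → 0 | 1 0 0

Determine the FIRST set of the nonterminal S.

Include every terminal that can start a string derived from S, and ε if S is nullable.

We compute FIRST(S) using the standard algorithm.
FIRST(B) = {0, 1}
FIRST(S) = {0, 1}
Therefore, FIRST(S) = {0, 1}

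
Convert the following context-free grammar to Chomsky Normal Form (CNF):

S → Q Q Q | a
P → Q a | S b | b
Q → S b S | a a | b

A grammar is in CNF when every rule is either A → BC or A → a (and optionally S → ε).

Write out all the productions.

S → a; TA → a; TB → b; P → b; Q → b; S → Q X0; X0 → Q Q; P → Q TA; P → S TB; Q → S X1; X1 → TB S; Q → TA TA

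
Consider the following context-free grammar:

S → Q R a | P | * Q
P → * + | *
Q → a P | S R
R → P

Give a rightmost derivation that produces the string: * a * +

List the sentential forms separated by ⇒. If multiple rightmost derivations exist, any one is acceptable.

S ⇒ * Q ⇒ * a P ⇒ * a * +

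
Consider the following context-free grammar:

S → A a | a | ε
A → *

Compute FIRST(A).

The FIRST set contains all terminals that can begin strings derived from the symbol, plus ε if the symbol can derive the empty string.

We compute FIRST(A) using the standard algorithm.
FIRST(A) = {*}
FIRST(S) = {*, a, ε}
Therefore, FIRST(A) = {*}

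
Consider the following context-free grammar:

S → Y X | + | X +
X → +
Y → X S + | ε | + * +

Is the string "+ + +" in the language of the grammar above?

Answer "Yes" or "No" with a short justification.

No - no valid derivation exists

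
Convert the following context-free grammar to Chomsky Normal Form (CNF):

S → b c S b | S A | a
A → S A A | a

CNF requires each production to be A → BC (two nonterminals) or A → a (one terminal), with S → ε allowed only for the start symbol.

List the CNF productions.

TB → b; TC → c; S → a; A → a; S → TB X0; X0 → TC X1; X1 → S TB; S → S A; A → S X2; X2 → A A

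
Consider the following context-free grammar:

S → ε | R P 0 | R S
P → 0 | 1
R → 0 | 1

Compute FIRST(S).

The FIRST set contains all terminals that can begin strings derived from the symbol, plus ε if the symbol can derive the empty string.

We compute FIRST(S) using the standard algorithm.
FIRST(P) = {0, 1}
FIRST(R) = {0, 1}
FIRST(S) = {0, 1, ε}
Therefore, FIRST(S) = {0, 1, ε}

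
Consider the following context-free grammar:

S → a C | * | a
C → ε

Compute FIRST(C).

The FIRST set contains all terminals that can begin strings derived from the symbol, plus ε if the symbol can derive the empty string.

We compute FIRST(C) using the standard algorithm.
FIRST(C) = {ε}
FIRST(S) = {*, a}
Therefore, FIRST(C) = {ε}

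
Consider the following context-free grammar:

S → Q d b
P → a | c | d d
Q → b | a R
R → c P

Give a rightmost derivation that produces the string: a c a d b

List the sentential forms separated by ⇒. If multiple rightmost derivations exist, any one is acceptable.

S ⇒ Q d b ⇒ a R d b ⇒ a c P d b ⇒ a c a d b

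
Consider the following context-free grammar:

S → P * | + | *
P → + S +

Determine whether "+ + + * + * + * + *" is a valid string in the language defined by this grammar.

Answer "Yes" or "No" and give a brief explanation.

Yes - a valid derivation exists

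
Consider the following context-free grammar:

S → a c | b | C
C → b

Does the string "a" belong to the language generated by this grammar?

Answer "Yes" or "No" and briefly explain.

No - no valid derivation exists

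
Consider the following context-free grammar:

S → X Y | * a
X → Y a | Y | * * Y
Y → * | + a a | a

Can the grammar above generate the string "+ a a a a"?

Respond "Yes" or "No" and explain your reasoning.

Yes - a valid derivation exists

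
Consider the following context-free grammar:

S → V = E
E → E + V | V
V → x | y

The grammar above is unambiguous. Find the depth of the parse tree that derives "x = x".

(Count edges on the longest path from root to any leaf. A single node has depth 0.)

3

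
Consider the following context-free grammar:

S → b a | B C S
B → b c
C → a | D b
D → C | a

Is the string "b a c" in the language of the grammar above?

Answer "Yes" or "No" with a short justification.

No - no valid derivation exists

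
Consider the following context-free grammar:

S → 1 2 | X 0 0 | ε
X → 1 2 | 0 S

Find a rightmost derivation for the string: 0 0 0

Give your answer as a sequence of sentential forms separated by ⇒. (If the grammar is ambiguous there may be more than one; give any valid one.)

S ⇒ X 0 0 ⇒ 0 S 0 0 ⇒ 0 0 0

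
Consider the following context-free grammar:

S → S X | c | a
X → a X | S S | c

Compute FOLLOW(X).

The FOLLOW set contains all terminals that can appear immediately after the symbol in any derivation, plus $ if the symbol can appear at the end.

We compute FOLLOW(X) using the standard algorithm.
FOLLOW(S) starts with {$}.
FIRST(S) = {a, c}
FIRST(X) = {a, c}
FOLLOW(S) = {$, a, c}
FOLLOW(X) = {$, a, c}
Therefore, FOLLOW(X) = {$, a, c}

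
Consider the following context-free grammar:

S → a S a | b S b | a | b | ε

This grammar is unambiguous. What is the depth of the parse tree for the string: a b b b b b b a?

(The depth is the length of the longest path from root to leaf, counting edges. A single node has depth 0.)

5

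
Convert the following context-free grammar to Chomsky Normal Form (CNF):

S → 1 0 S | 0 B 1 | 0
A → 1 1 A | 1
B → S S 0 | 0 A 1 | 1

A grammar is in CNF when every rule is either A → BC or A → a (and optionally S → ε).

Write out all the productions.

T1 → 1; T0 → 0; S → 0; A → 1; B → 1; S → T1 X0; X0 → T0 S; S → T0 X1; X1 → B T1; A → T1 X2; X2 → T1 A; B → S X3; X3 → S T0; B → T0 X4; X4 → A T1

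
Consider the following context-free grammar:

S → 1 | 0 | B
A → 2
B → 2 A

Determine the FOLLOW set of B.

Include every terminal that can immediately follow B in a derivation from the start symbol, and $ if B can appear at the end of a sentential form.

We compute FOLLOW(B) using the standard algorithm.
FOLLOW(S) starts with {$}.
FIRST(A) = {2}
FIRST(B) = {2}
FIRST(S) = {0, 1, 2}
FOLLOW(A) = {$}
FOLLOW(B) = {$}
FOLLOW(S) = {$}
Therefore, FOLLOW(B) = {$}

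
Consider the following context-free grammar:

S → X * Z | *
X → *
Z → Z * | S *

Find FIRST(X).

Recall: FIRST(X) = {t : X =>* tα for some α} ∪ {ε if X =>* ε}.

We compute FIRST(X) using the standard algorithm.
FIRST(S) = {*}
FIRST(X) = {*}
FIRST(Z) = {*}
Therefore, FIRST(X) = {*}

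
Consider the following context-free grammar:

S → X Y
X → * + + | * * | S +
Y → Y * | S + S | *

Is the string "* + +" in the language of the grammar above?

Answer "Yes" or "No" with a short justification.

No - no valid derivation exists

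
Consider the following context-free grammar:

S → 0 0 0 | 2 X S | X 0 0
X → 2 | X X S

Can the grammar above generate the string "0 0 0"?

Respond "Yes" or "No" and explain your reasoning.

Yes - a valid derivation exists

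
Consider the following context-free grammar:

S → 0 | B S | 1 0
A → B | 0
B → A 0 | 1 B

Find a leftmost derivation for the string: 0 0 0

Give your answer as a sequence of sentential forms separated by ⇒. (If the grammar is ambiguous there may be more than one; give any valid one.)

S ⇒ B S ⇒ A 0 S ⇒ 0 0 S ⇒ 0 0 0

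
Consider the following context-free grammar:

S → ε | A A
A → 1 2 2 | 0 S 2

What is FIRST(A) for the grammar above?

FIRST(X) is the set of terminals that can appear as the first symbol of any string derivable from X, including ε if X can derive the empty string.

We compute FIRST(A) using the standard algorithm.
FIRST(A) = {0, 1}
FIRST(S) = {0, 1, ε}
Therefore, FIRST(A) = {0, 1}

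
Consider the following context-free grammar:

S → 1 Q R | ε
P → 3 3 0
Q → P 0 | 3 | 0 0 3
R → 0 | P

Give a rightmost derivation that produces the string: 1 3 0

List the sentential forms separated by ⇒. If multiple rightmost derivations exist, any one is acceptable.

S ⇒ 1 Q R ⇒ 1 Q 0 ⇒ 1 3 0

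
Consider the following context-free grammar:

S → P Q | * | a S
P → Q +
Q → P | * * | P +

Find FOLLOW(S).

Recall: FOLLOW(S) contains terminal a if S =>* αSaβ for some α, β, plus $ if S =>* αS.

We compute FOLLOW(S) using the standard algorithm.
FOLLOW(S) starts with {$}.
FIRST(P) = {*}
FIRST(Q) = {*}
FIRST(S) = {*, a}
FOLLOW(P) = {$, *, +}
FOLLOW(Q) = {$, +}
FOLLOW(S) = {$}
Therefore, FOLLOW(S) = {$}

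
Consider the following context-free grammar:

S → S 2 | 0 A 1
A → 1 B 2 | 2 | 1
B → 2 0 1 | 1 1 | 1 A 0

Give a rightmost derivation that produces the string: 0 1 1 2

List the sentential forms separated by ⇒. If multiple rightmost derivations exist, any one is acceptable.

S ⇒ S 2 ⇒ 0 A 1 2 ⇒ 0 1 1 2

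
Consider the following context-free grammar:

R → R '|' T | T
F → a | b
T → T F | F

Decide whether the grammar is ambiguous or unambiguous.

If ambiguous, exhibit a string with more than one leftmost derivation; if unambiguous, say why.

Unambiguous - every string in the language has a unique leftmost derivation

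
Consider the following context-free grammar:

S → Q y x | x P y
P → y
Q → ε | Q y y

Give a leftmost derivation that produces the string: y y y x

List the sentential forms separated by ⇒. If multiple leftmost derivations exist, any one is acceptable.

S ⇒ Q y x ⇒ Q y y y x ⇒ y y y x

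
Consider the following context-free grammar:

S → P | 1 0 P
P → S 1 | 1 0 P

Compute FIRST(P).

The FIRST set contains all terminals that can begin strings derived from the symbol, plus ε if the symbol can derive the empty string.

We compute FIRST(P) using the standard algorithm.
FIRST(P) = {1}
FIRST(S) = {1}
Therefore, FIRST(P) = {1}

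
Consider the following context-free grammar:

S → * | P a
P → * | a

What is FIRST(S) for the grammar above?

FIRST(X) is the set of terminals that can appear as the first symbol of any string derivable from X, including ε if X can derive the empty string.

We compute FIRST(S) using the standard algorithm.
FIRST(P) = {*, a}
FIRST(S) = {*, a}
Therefore, FIRST(S) = {*, a}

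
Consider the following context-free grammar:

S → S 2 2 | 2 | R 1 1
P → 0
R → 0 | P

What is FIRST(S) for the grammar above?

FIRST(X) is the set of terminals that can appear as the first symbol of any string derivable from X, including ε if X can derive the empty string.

We compute FIRST(S) using the standard algorithm.
FIRST(P) = {0}
FIRST(R) = {0}
FIRST(S) = {0, 2}
Therefore, FIRST(S) = {0, 2}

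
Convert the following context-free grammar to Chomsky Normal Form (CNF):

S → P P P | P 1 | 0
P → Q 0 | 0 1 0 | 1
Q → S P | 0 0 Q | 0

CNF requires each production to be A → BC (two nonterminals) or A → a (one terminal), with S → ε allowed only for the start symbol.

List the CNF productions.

T1 → 1; S → 0; T0 → 0; P → 1; Q → 0; S → P X0; X0 → P P; S → P T1; P → Q T0; P → T0 X1; X1 → T1 T0; Q → S P; Q → T0 X2; X2 → T0 Q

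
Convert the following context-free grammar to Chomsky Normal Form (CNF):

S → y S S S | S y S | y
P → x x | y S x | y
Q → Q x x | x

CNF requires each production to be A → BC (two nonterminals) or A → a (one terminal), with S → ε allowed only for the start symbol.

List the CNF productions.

TY → y; S → y; TX → x; P → y; Q → x; S → TY X0; X0 → S X1; X1 → S S; S → S X2; X2 → TY S; P → TX TX; P → TY X3; X3 → S TX; Q → Q X4; X4 → TX TX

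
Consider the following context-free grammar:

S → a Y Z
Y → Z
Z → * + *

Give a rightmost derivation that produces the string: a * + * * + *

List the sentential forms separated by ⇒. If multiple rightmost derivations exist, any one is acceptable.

S ⇒ a Y Z ⇒ a Y * + * ⇒ a Z * + * ⇒ a * + * * + *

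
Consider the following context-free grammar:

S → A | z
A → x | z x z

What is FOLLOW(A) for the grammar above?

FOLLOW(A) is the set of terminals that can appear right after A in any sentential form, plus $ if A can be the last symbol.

We compute FOLLOW(A) using the standard algorithm.
FOLLOW(S) starts with {$}.
FIRST(A) = {x, z}
FIRST(S) = {x, z}
FOLLOW(A) = {$}
FOLLOW(S) = {$}
Therefore, FOLLOW(A) = {$}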